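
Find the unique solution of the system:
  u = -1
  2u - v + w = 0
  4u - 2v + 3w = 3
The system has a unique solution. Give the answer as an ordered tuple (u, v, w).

(-1, 1, 3)

Form the augmented matrix and row-reduce:
  [ 1   0  0  |  -1 ]
  [ 2  -1  1  |   0 ]
  [ 4  -2  3  |   3 ]
R2 ← R2 − 2·R1
  [ 1   0  0  |  -1 ]
  [ 0  -1  1  |   2 ]
  [ 4  -2  3  |   3 ]
R3 ← R3 − 4·R1
  [ 1   0  0  |  -1 ]
  [ 0  -1  1  |   2 ]
  [ 0  -2  3  |   7 ]
R2 ← -1·R2
  [ 1   0   0  |  -1 ]
  [ 0   1  -1  |  -2 ]
  [ 0  -2   3  |   7 ]
R3 ← R3 + 2·R2
  [ 1  0   0  |  -1 ]
  [ 0  1  -1  |  -2 ]
  [ 0  0   1  |   3 ]
R2 ← R2 + R3
  [ 1  0  0  |  -1 ]
  [ 0  1  0  |   1 ]
  [ 0  0  1  |   3 ]
Reading off the last column: u = -1, v = 1, w = 3.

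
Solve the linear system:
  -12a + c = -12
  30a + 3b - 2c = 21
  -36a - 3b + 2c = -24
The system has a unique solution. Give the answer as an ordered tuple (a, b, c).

Form the augmented matrix and row-reduce:
  [ -12   0   1  |  -12 ]
  [  30   3  -2  |   21 ]
  [ -36  -3   2  |  -24 ]
r1 → -1/12·r1
  [   1   0  -1/12  |    1 ]
  [  30   3     -2  |   21 ]
  [ -36  -3      2  |  -24 ]
r2 → r2 − 30·r1
  [   1   0  -1/12  |    1 ]
  [   0   3    1/2  |   -9 ]
  [ -36  -3      2  |  -24 ]
r3 → r3 + 36·r1
  [ 1   0  -1/12  |   1 ]
  [ 0   3    1/2  |  -9 ]
  [ 0  -3     -1  |  12 ]
r2 → 1/3·r2
  [ 1   0  -1/12  |   1 ]
  [ 0   1    1/6  |  -3 ]
  [ 0  -3     -1  |  12 ]
r3 → r3 + 3·r2
  [ 1  0  -1/12  |   1 ]
  [ 0  1    1/6  |  -3 ]
  [ 0  0   -1/2  |   3 ]
r3 → -2·r3
  [ 1  0  -1/12  |   1 ]
  [ 0  1    1/6  |  -3 ]
  [ 0  0      1  |  -6 ]
r2 → r2 − 1/6·r3
  [ 1  0  -1/12  |   1 ]
  [ 0  1      0  |  -2 ]
  [ 0  0      1  |  -6 ]
r1 → r1 + 1/12·r3
  [ 1  0  0  |  1/2 ]
  [ 0  1  0  |   -2 ]
  [ 0  0  1  |   -6 ]
Reading off the last column: a = 1/2, b = -2, c = -6.

(1/2, -2, -6)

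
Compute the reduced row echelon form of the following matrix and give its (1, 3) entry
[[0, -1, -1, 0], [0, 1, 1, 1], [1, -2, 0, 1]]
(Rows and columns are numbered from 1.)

ρ1 <-> ρ3
  [ 1  -2   0  1 ]
  [ 0   1   1  1 ]
  [ 0  -1  -1  0 ]
ρ3 -> ρ3 + ρ2
  [ 1  -2  0  1 ]
  [ 0   1  1  1 ]
  [ 0   0  0  1 ]
ρ2 -> ρ2 − ρ3
  [ 1  -2  0  1 ]
  [ 0   1  1  0 ]
  [ 0   0  0  1 ]
ρ1 -> ρ1 − ρ3
  [ 1  -2  0  0 ]
  [ 0   1  1  0 ]
  [ 0   0  0  1 ]
ρ1 -> ρ1 + 2·ρ2
  [ 1  0  2  0 ]
  [ 0  1  1  0 ]
  [ 0  0  0  1 ]

2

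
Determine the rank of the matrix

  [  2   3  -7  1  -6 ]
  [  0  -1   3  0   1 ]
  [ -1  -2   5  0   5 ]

rank = 3

ρ1 := 1/2·ρ1
  [  1  3/2  -7/2  1/2  -3 ]
  [  0   -1     3    0   1 ]
  [ -1   -2     5    0   5 ]
ρ3 := ρ3 + ρ1
  [ 1   3/2  -7/2  1/2  -3 ]
  [ 0    -1     3    0   1 ]
  [ 0  -1/2   3/2  1/2   2 ]
ρ2 := -1·ρ2
  [ 1   3/2  -7/2  1/2  -3 ]
  [ 0     1    -3    0  -1 ]
  [ 0  -1/2   3/2  1/2   2 ]
ρ3 := ρ3 + 1/2·ρ2
  [ 1  3/2  -7/2  1/2   -3 ]
  [ 0    1    -3    0   -1 ]
  [ 0    0     0  1/2  3/2 ]
ρ3 := 2·ρ3
  [ 1  3/2  -7/2  1/2  -3 ]
  [ 0    1    -3    0  -1 ]
  [ 0    0     0    1   3 ]
ρ1 := ρ1 − 1/2·ρ3
  [ 1  3/2  -7/2  0  -9/2 ]
  [ 0    1    -3  0    -1 ]
  [ 0    0     0  1     3 ]
ρ1 := ρ1 − 3/2·ρ2
  [ 1  0   1  0  -3 ]
  [ 0  1  -3  0  -1 ]
  [ 0  0   0  1   3 ]
The reduced form has 3 nonzero rows.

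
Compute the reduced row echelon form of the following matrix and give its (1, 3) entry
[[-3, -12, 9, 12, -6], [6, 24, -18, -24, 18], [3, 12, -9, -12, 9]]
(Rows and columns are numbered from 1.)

R1 := -1/3·R1
  [ 1   4   -3   -4   2 ]
  [ 6  24  -18  -24  18 ]
  [ 3  12   -9  -12   9 ]
R2 := R2 − 6·R1
  [ 1   4  -3   -4  2 ]
  [ 0   0   0    0  6 ]
  [ 3  12  -9  -12  9 ]
R3 := R3 − 3·R1
  [ 1  4  -3  -4  2 ]
  [ 0  0   0   0  6 ]
  [ 0  0   0   0  3 ]
R2 := 1/6·R2
  [ 1  4  -3  -4  2 ]
  [ 0  0   0   0  1 ]
  [ 0  0   0   0  3 ]
R3 := R3 − 3·R2
  [ 1  4  -3  -4  2 ]
  [ 0  0   0   0  1 ]
  [ 0  0   0   0  0 ]
R1 := R1 − 2·R2
  [ 1  4  -3  -4  0 ]
  [ 0  0   0   0  1 ]
  [ 0  0   0   0  0 ]

-3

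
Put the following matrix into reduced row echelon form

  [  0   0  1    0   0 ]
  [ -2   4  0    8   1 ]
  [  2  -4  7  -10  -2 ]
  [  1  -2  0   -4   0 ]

[[1, -2, 0, 0, 0], [0, 0, 1, 0, 0], [0, 0, 0, 1, 0], [0, 0, 0, 0, 1]]

R1 ↔ R2
  [ -2   4  0    8   1 ]
  [  0   0  1    0   0 ]
  [  2  -4  7  -10  -2 ]
  [  1  -2  0   -4   0 ]
R1 := -1/2·R1
  [ 1  -2  0   -4  -1/2 ]
  [ 0   0  1    0     0 ]
  [ 2  -4  7  -10    -2 ]
  [ 1  -2  0   -4     0 ]
R3 := R3 − 2·R1
  [ 1  -2  0  -4  -1/2 ]
  [ 0   0  1   0     0 ]
  [ 0   0  7  -2    -1 ]
  [ 1  -2  0  -4     0 ]
R4 := R4 − R1
  [ 1  -2  0  -4  -1/2 ]
  [ 0   0  1   0     0 ]
  [ 0   0  7  -2    -1 ]
  [ 0   0  0   0   1/2 ]
R3 := R3 − 7·R2
  [ 1  -2  0  -4  -1/2 ]
  [ 0   0  1   0     0 ]
  [ 0   0  0  -2    -1 ]
  [ 0   0  0   0   1/2 ]
R3 := -1/2·R3
  [ 1  -2  0  -4  -1/2 ]
  [ 0   0  1   0     0 ]
  [ 0   0  0   1   1/2 ]
  [ 0   0  0   0   1/2 ]
R4 := 2·R4
  [ 1  -2  0  -4  -1/2 ]
  [ 0   0  1   0     0 ]
  [ 0   0  0   1   1/2 ]
  [ 0   0  0   0     1 ]
R3 := R3 − 1/2·R4
  [ 1  -2  0  -4  -1/2 ]
  [ 0   0  1   0     0 ]
  [ 0   0  0   1     0 ]
  [ 0   0  0   0     1 ]
R1 := R1 + 1/2·R4
  [ 1  -2  0  -4  0 ]
  [ 0   0  1   0  0 ]
  [ 0   0  0   1  0 ]
  [ 0   0  0   0  1 ]
R1 := R1 + 4·R3
  [ 1  -2  0  0  0 ]
  [ 0   0  1  0  0 ]
  [ 0   0  0  1  0 ]
  [ 0   0  0  0  1 ]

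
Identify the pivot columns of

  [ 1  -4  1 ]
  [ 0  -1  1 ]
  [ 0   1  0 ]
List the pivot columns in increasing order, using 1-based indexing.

ρ2 → -1·ρ2
  [ 1  -4   1 ]
  [ 0   1  -1 ]
  [ 0   1   0 ]
ρ3 → ρ3 − ρ2
  [ 1  -4   1 ]
  [ 0   1  -1 ]
  [ 0   0   1 ]
ρ2 → ρ2 + ρ3
  [ 1  -4  1 ]
  [ 0   1  0 ]
  [ 0   0  1 ]
ρ1 → ρ1 − ρ3
  [ 1  -4  0 ]
  [ 0   1  0 ]
  [ 0   0  1 ]
ρ1 → ρ1 + 4·ρ2
  [ 1  0  0 ]
  [ 0  1  0 ]
  [ 0  0  1 ]
Pivot columns are the columns containing a leading 1.

1, 2, 3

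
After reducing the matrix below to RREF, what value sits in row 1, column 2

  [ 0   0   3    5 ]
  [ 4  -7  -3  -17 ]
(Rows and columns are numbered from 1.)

R1 ↔ R2
  [ 4  -7  -3  -17 ]
  [ 0   0   3    5 ]
R1 -> 1/4·R1
  [ 1  -7/4  -3/4  -17/4 ]
  [ 0     0     3      5 ]
R2 -> 1/3·R2
  [ 1  -7/4  -3/4  -17/4 ]
  [ 0     0     1    5/3 ]
R1 -> R1 + 3/4·R2
  [ 1  -7/4  0   -3 ]
  [ 0     0  1  5/3 ]

-7/4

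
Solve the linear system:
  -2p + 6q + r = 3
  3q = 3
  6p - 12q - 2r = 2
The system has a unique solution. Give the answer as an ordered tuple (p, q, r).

(4, 1, 5)

Form the augmented matrix and row-reduce:
  [ -2    6   1  |  3 ]
  [  0    3   0  |  3 ]
  [  6  -12  -2  |  2 ]
R1 → -1/2·R1
  [ 1   -3  -1/2  |  -3/2 ]
  [ 0    3     0  |     3 ]
  [ 6  -12    -2  |     2 ]
R3 → R3 − 6·R1
  [ 1  -3  -1/2  |  -3/2 ]
  [ 0   3     0  |     3 ]
  [ 0   6     1  |    11 ]
R2 → 1/3·R2
  [ 1  -3  -1/2  |  -3/2 ]
  [ 0   1     0  |     1 ]
  [ 0   6     1  |    11 ]
R3 → R3 − 6·R2
  [ 1  -3  -1/2  |  -3/2 ]
  [ 0   1     0  |     1 ]
  [ 0   0     1  |     5 ]
R1 → R1 + 1/2·R3
  [ 1  -3  0  |  1 ]
  [ 0   1  0  |  1 ]
  [ 0   0  1  |  5 ]
R1 → R1 + 3·R2
  [ 1  0  0  |  4 ]
  [ 0  1  0  |  1 ]
  [ 0  0  1  |  5 ]
Reading off the last column: p = 4, q = 1, r = 5.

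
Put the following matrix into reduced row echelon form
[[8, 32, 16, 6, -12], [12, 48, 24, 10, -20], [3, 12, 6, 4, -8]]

Multiply R1 by 1/8.
  [  1   4   2  3/4  -3/2 ]
  [ 12  48  24   10   -20 ]
  [  3  12   6    4    -8 ]
Subtract 12 times R1 from R2.
  [ 1   4  2  3/4  -3/2 ]
  [ 0   0  0    1    -2 ]
  [ 3  12  6    4    -8 ]
Subtract 3 times R1 from R3.
  [ 1  4  2  3/4  -3/2 ]
  [ 0  0  0    1    -2 ]
  [ 0  0  0  7/4  -7/2 ]
Subtract 7/4 times R2 from R3.
  [ 1  4  2  3/4  -3/2 ]
  [ 0  0  0    1    -2 ]
  [ 0  0  0    0     0 ]
Subtract 3/4 times R2 from R1.
  [ 1  4  2  0   0 ]
  [ 0  0  0  1  -2 ]
  [ 0  0  0  0   0 ]

[[1, 4, 2, 0, 0], [0, 0, 0, 1, -2], [0, 0, 0, 0, 0]]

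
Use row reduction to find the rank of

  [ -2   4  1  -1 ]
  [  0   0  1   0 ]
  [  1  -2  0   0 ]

R1 ← -1/2·R1
R3 ← R3 − R1
R3 ← R3 − 1/2·R2
R3 ← -2·R3
R1 ← R1 − 1/2·R3
R1 ← R1 + 1/2·R2
The reduced form has 3 nonzero rows.

rank = 3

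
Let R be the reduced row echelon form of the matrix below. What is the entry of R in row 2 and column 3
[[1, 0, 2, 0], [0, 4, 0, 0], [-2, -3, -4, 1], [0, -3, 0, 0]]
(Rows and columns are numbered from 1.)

0

R3 ← R3 + 2·R1
  [ 1   0  2  0 ]
  [ 0   4  0  0 ]
  [ 0  -3  0  1 ]
  [ 0  -3  0  0 ]
R2 ← 1/4·R2
  [ 1   0  2  0 ]
  [ 0   1  0  0 ]
  [ 0  -3  0  1 ]
  [ 0  -3  0  0 ]
R3 ← R3 + 3·R2
  [ 1   0  2  0 ]
  [ 0   1  0  0 ]
  [ 0   0  0  1 ]
  [ 0  -3  0  0 ]
R4 ← R4 + 3·R2
  [ 1  0  2  0 ]
  [ 0  1  0  0 ]
  [ 0  0  0  1 ]
  [ 0  0  0  0 ]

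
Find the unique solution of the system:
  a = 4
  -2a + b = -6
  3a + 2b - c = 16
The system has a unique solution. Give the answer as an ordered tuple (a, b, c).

(4, 2, 0)

Form the augmented matrix and row-reduce:
  [  1  0   0  |   4 ]
  [ -2  1   0  |  -6 ]
  [  3  2  -1  |  16 ]
Add 2 times R1 to R2.
  [ 1  0   0  |   4 ]
  [ 0  1   0  |   2 ]
  [ 3  2  -1  |  16 ]
Subtract 3 times R1 from R3.
  [ 1  0   0  |  4 ]
  [ 0  1   0  |  2 ]
  [ 0  2  -1  |  4 ]
Subtract 2 times R2 from R3.
  [ 1  0   0  |  4 ]
  [ 0  1   0  |  2 ]
  [ 0  0  -1  |  0 ]
Multiply R3 by -1.
  [ 1  0  0  |  4 ]
  [ 0  1  0  |  2 ]
  [ 0  0  1  |  0 ]
Reading off the last column: a = 4, b = 2, c = 0.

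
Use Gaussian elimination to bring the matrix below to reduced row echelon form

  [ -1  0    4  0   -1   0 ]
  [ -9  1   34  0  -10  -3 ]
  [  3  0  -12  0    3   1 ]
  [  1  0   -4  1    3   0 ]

Multiply R1 by -1.
  [  1  0   -4  0    1   0 ]
  [ -9  1   34  0  -10  -3 ]
  [  3  0  -12  0    3   1 ]
  [  1  0   -4  1    3   0 ]
Add 9 times R1 to R2.
  [ 1  0   -4  0   1   0 ]
  [ 0  1   -2  0  -1  -3 ]
  [ 3  0  -12  0   3   1 ]
  [ 1  0   -4  1   3   0 ]
Subtract 3 times R1 from R3.
  [ 1  0  -4  0   1   0 ]
  [ 0  1  -2  0  -1  -3 ]
  [ 0  0   0  0   0   1 ]
  [ 1  0  -4  1   3   0 ]
Subtract R1 from R4.
  [ 1  0  -4  0   1   0 ]
  [ 0  1  -2  0  -1  -3 ]
  [ 0  0   0  0   0   1 ]
  [ 0  0   0  1   2   0 ]
Swap R3 and R4.
  [ 1  0  -4  0   1   0 ]
  [ 0  1  -2  0  -1  -3 ]
  [ 0  0   0  1   2   0 ]
  [ 0  0   0  0   0   1 ]
Add 3 times R4 to R2.
  [ 1  0  -4  0   1  0 ]
  [ 0  1  -2  0  -1  0 ]
  [ 0  0   0  1   2  0 ]
  [ 0  0   0  0   0  1 ]

[[1, 0, -4, 0, 1, 0], [0, 1, -2, 0, -1, 0], [0, 0, 0, 1, 2, 0], [0, 0, 0, 0, 0, 1]]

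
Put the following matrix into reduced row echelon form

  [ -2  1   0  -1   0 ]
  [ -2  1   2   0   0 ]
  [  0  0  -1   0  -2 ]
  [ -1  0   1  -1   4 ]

Multiply ρ1 by -1/2.
Add 2 times ρ1 to ρ2.
Add ρ1 to ρ4.
Swap ρ2 and ρ4.
Multiply ρ2 by -2.
Multiply ρ3 by -1.
Subtract 2 times ρ3 from ρ4.
Subtract ρ4 from ρ2.
Subtract 1/2 times ρ4 from ρ1.
Add 2 times ρ3 to ρ2.
Add 1/2 times ρ2 to ρ1.

[[1, 0, 0, 0, 2], [0, 1, 0, 0, 0], [0, 0, 1, 0, 2], [0, 0, 0, 1, -4]]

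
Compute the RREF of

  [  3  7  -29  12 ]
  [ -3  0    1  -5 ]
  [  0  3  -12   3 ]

r1 -> 1/3·r1
  [  1  7/3  -29/3   4 ]
  [ -3    0      1  -5 ]
  [  0    3    -12   3 ]
r2 -> r2 + 3·r1
  [ 1  7/3  -29/3  4 ]
  [ 0    7    -28  7 ]
  [ 0    3    -12  3 ]
r2 -> 1/7·r2
  [ 1  7/3  -29/3  4 ]
  [ 0    1     -4  1 ]
  [ 0    3    -12  3 ]
r3 -> r3 − 3·r2
  [ 1  7/3  -29/3  4 ]
  [ 0    1     -4  1 ]
  [ 0    0      0  0 ]
r1 -> r1 − 7/3·r2
  [ 1  0  -1/3  5/3 ]
  [ 0  1    -4    1 ]
  [ 0  0     0    0 ]

[[1, 0, -1/3, 5/3], [0, 1, -4, 1], [0, 0, 0, 0]]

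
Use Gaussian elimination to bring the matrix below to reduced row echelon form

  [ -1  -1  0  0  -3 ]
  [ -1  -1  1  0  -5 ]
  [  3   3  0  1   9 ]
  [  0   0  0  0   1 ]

ρ1 → -1·ρ1
  [  1   1  0  0   3 ]
  [ -1  -1  1  0  -5 ]
  [  3   3  0  1   9 ]
  [  0   0  0  0   1 ]
ρ2 → ρ2 + ρ1
  [ 1  1  0  0   3 ]
  [ 0  0  1  0  -2 ]
  [ 3  3  0  1   9 ]
  [ 0  0  0  0   1 ]
ρ3 → ρ3 − 3·ρ1
  [ 1  1  0  0   3 ]
  [ 0  0  1  0  -2 ]
  [ 0  0  0  1   0 ]
  [ 0  0  0  0   1 ]
ρ2 → ρ2 + 2·ρ4
  [ 1  1  0  0  3 ]
  [ 0  0  1  0  0 ]
  [ 0  0  0  1  0 ]
  [ 0  0  0  0  1 ]
ρ1 → ρ1 − 3·ρ4
  [ 1  1  0  0  0 ]
  [ 0  0  1  0  0 ]
  [ 0  0  0  1  0 ]
  [ 0  0  0  0  1 ]

[[1, 1, 0, 0, 0], [0, 0, 1, 0, 0], [0, 0, 0, 1, 0], [0, 0, 0, 0, 1]]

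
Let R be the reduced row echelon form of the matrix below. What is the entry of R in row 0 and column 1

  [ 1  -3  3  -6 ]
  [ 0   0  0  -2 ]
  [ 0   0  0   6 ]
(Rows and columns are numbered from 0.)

R2 ← -1/2·R2
  [ 1  -3  3  -6 ]
  [ 0   0  0   1 ]
  [ 0   0  0   6 ]
R3 ← R3 − 6·R2
  [ 1  -3  3  -6 ]
  [ 0   0  0   1 ]
  [ 0   0  0   0 ]
R1 ← R1 + 6·R2
  [ 1  -3  3  0 ]
  [ 0   0  0  1 ]
  [ 0   0  0  0 ]

-3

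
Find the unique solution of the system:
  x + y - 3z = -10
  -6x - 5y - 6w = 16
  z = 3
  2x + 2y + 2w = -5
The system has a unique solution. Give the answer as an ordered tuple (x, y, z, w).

Form the augmented matrix and row-reduce:
  [  1   1  -3   0  |  -10 ]
  [ -6  -5   0  -6  |   16 ]
  [  0   0   1   0  |    3 ]
  [  2   2   0   2  |   -5 ]
Add 6 times R1 to R2.
  [ 1  1   -3   0  |  -10 ]
  [ 0  1  -18  -6  |  -44 ]
  [ 0  0    1   0  |    3 ]
  [ 2  2    0   2  |   -5 ]
Subtract 2 times R1 from R4.
  [ 1  1   -3   0  |  -10 ]
  [ 0  1  -18  -6  |  -44 ]
  [ 0  0    1   0  |    3 ]
  [ 0  0    6   2  |   15 ]
Subtract 6 times R3 from R4.
  [ 1  1   -3   0  |  -10 ]
  [ 0  1  -18  -6  |  -44 ]
  [ 0  0    1   0  |    3 ]
  [ 0  0    0   2  |   -3 ]
Multiply R4 by 1/2.
  [ 1  1   -3   0  |   -10 ]
  [ 0  1  -18  -6  |   -44 ]
  [ 0  0    1   0  |     3 ]
  [ 0  0    0   1  |  -3/2 ]
Add 6 times R4 to R2.
  [ 1  1   -3  0  |   -10 ]
  [ 0  1  -18  0  |   -53 ]
  [ 0  0    1  0  |     3 ]
  [ 0  0    0  1  |  -3/2 ]
Add 18 times R3 to R2.
  [ 1  1  -3  0  |   -10 ]
  [ 0  1   0  0  |     1 ]
  [ 0  0   1  0  |     3 ]
  [ 0  0   0  1  |  -3/2 ]
Add 3 times R3 to R1.
  [ 1  1  0  0  |    -1 ]
  [ 0  1  0  0  |     1 ]
  [ 0  0  1  0  |     3 ]
  [ 0  0  0  1  |  -3/2 ]
Subtract R2 from R1.
  [ 1  0  0  0  |    -2 ]
  [ 0  1  0  0  |     1 ]
  [ 0  0  1  0  |     3 ]
  [ 0  0  0  1  |  -3/2 ]
Reading off the last column: x = -2, y = 1, z = 3, w = -3/2.

(-2, 1, 3, -3/2)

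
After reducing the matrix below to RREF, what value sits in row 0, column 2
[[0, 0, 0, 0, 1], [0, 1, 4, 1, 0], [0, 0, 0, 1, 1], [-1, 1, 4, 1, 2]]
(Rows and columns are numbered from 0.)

0

R1 <-> R4
  [ -1  1  4  1  2 ]
  [  0  1  4  1  0 ]
  [  0  0  0  1  1 ]
  [  0  0  0  0  1 ]
R1 := -1·R1
  [ 1  -1  -4  -1  -2 ]
  [ 0   1   4   1   0 ]
  [ 0   0   0   1   1 ]
  [ 0   0   0   0   1 ]
R3 := R3 − R4
  [ 1  -1  -4  -1  -2 ]
  [ 0   1   4   1   0 ]
  [ 0   0   0   1   0 ]
  [ 0   0   0   0   1 ]
R1 := R1 + 2·R4
  [ 1  -1  -4  -1  0 ]
  [ 0   1   4   1  0 ]
  [ 0   0   0   1  0 ]
  [ 0   0   0   0  1 ]
R2 := R2 − R3
  [ 1  -1  -4  -1  0 ]
  [ 0   1   4   0  0 ]
  [ 0   0   0   1  0 ]
  [ 0   0   0   0  1 ]
R1 := R1 + R3
  [ 1  -1  -4  0  0 ]
  [ 0   1   4  0  0 ]
  [ 0   0   0  1  0 ]
  [ 0   0   0  0  1 ]
R1 := R1 + R2
  [ 1  0  0  0  0 ]
  [ 0  1  4  0  0 ]
  [ 0  0  0  1  0 ]
  [ 0  0  0  0  1 ]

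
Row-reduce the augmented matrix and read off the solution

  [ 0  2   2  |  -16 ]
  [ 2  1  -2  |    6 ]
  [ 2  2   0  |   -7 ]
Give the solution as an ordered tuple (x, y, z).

(-1/2, -3, -5)

Swap R1 and R2.
  [ 2  1  -2  |    6 ]
  [ 0  2   2  |  -16 ]
  [ 2  2   0  |   -7 ]
Multiply R1 by 1/2.
  [ 1  1/2  -1  |    3 ]
  [ 0    2   2  |  -16 ]
  [ 2    2   0  |   -7 ]
Subtract 2 times R1 from R3.
  [ 1  1/2  -1  |    3 ]
  [ 0    2   2  |  -16 ]
  [ 0    1   2  |  -13 ]
Multiply R2 by 1/2.
  [ 1  1/2  -1  |    3 ]
  [ 0    1   1  |   -8 ]
  [ 0    1   2  |  -13 ]
Subtract R2 from R3.
  [ 1  1/2  -1  |   3 ]
  [ 0    1   1  |  -8 ]
  [ 0    0   1  |  -5 ]
Subtract R3 from R2.
  [ 1  1/2  -1  |   3 ]
  [ 0    1   0  |  -3 ]
  [ 0    0   1  |  -5 ]
Add R3 to R1.
  [ 1  1/2  0  |  -2 ]
  [ 0    1  0  |  -3 ]
  [ 0    0  1  |  -5 ]
Subtract 1/2 times R2 from R1.
  [ 1  0  0  |  -1/2 ]
  [ 0  1  0  |    -3 ]
  [ 0  0  1  |    -5 ]
Reading off the last column: x = -1/2, y = -3, z = -5.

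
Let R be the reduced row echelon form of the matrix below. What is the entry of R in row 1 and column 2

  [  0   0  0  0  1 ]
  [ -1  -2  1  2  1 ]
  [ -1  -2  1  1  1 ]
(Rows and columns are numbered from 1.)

Swap r1 and r2.
Multiply r1 by -1.
Add r1 to r3.
Swap r2 and r3.
Multiply r2 by -1.
Add r3 to r1.
Add 2 times r2 to r1.

2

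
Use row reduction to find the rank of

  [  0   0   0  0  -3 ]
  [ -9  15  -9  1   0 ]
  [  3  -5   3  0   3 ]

rank = 3

r1 ↔ r2
  [ -9  15  -9  1   0 ]
  [  0   0   0  0  -3 ]
  [  3  -5   3  0   3 ]
r1 → -1/9·r1
  [ 1  -5/3  1  -1/9   0 ]
  [ 0     0  0     0  -3 ]
  [ 3    -5  3     0   3 ]
r3 → r3 − 3·r1
  [ 1  -5/3  1  -1/9   0 ]
  [ 0     0  0     0  -3 ]
  [ 0     0  0   1/3   3 ]
r2 ↔ r3
  [ 1  -5/3  1  -1/9   0 ]
  [ 0     0  0   1/3   3 ]
  [ 0     0  0     0  -3 ]
r2 → 3·r2
  [ 1  -5/3  1  -1/9   0 ]
  [ 0     0  0     1   9 ]
  [ 0     0  0     0  -3 ]
r3 → -1/3·r3
  [ 1  -5/3  1  -1/9  0 ]
  [ 0     0  0     1  9 ]
  [ 0     0  0     0  1 ]
r2 → r2 − 9·r3
  [ 1  -5/3  1  -1/9  0 ]
  [ 0     0  0     1  0 ]
  [ 0     0  0     0  1 ]
r1 → r1 + 1/9·r2
  [ 1  -5/3  1  0  0 ]
  [ 0     0  0  1  0 ]
  [ 0     0  0  0  1 ]
The reduced form has 3 nonzero rows.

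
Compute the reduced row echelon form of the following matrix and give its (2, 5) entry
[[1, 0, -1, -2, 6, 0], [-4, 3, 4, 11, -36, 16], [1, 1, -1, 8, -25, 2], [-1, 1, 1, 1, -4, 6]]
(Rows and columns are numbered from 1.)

r2 -> r2 + 4·r1
  [  1  0  -1  -2    6   0 ]
  [  0  3   0   3  -12  16 ]
  [  1  1  -1   8  -25   2 ]
  [ -1  1   1   1   -4   6 ]
r3 -> r3 − r1
  [  1  0  -1  -2    6   0 ]
  [  0  3   0   3  -12  16 ]
  [  0  1   0  10  -31   2 ]
  [ -1  1   1   1   -4   6 ]
r4 -> r4 + r1
  [ 1  0  -1  -2    6   0 ]
  [ 0  3   0   3  -12  16 ]
  [ 0  1   0  10  -31   2 ]
  [ 0  1   0  -1    2   6 ]
r2 -> 1/3·r2
  [ 1  0  -1  -2    6     0 ]
  [ 0  1   0   1   -4  16/3 ]
  [ 0  1   0  10  -31     2 ]
  [ 0  1   0  -1    2     6 ]
r3 -> r3 − r2
  [ 1  0  -1  -2    6      0 ]
  [ 0  1   0   1   -4   16/3 ]
  [ 0  0   0   9  -27  -10/3 ]
  [ 0  1   0  -1    2      6 ]
r4 -> r4 − r2
  [ 1  0  -1  -2    6      0 ]
  [ 0  1   0   1   -4   16/3 ]
  [ 0  0   0   9  -27  -10/3 ]
  [ 0  0   0  -2    6    2/3 ]
r3 -> 1/9·r3
  [ 1  0  -1  -2   6       0 ]
  [ 0  1   0   1  -4    16/3 ]
  [ 0  0   0   1  -3  -10/27 ]
  [ 0  0   0  -2   6     2/3 ]
r4 -> r4 + 2·r3
  [ 1  0  -1  -2   6       0 ]
  [ 0  1   0   1  -4    16/3 ]
  [ 0  0   0   1  -3  -10/27 ]
  [ 0  0   0   0   0   -2/27 ]
r4 -> -27/2·r4
  [ 1  0  -1  -2   6       0 ]
  [ 0  1   0   1  -4    16/3 ]
  [ 0  0   0   1  -3  -10/27 ]
  [ 0  0   0   0   0       1 ]
r3 -> r3 + 10/27·r4
  [ 1  0  -1  -2   6     0 ]
  [ 0  1   0   1  -4  16/3 ]
  [ 0  0   0   1  -3     0 ]
  [ 0  0   0   0   0     1 ]
r2 -> r2 − 16/3·r4
  [ 1  0  -1  -2   6  0 ]
  [ 0  1   0   1  -4  0 ]
  [ 0  0   0   1  -3  0 ]
  [ 0  0   0   0   0  1 ]
r2 -> r2 − r3
  [ 1  0  -1  -2   6  0 ]
  [ 0  1   0   0  -1  0 ]
  [ 0  0   0   1  -3  0 ]
  [ 0  0   0   0   0  1 ]
r1 -> r1 + 2·r3
  [ 1  0  -1  0   0  0 ]
  [ 0  1   0  0  -1  0 ]
  [ 0  0   0  1  -3  0 ]
  [ 0  0   0  0   0  1 ]

-1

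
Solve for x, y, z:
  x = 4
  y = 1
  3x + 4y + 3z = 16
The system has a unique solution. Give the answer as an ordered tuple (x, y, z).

(4, 1, 0)

Form the augmented matrix and row-reduce:
  [ 1  0  0  |   4 ]
  [ 0  1  0  |   1 ]
  [ 3  4  3  |  16 ]
r3 → r3 − 3·r1
r3 → r3 − 4·r2
r3 → 1/3·r3
Reading off the last column: x = 4, y = 1, z = 0.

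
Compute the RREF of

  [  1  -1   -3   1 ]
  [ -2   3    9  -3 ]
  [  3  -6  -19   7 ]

R2 -> R2 + 2·R1
R3 -> R3 − 3·R1
R3 -> R3 + 3·R2
R3 -> -1·R3
R2 -> R2 − 3·R3
R1 -> R1 + 3·R3
R1 -> R1 + R2

[[1, 0, 0, 0], [0, 1, 0, 2], [0, 0, 1, -1]]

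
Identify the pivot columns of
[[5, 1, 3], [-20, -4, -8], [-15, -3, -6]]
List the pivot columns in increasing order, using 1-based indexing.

R1 ← 1/5·R1
  [   1  1/5  3/5 ]
  [ -20   -4   -8 ]
  [ -15   -3   -6 ]
R2 ← R2 + 20·R1
  [   1  1/5  3/5 ]
  [   0    0    4 ]
  [ -15   -3   -6 ]
R3 ← R3 + 15·R1
  [ 1  1/5  3/5 ]
  [ 0    0    4 ]
  [ 0    0    3 ]
R2 ← 1/4·R2
  [ 1  1/5  3/5 ]
  [ 0    0    1 ]
  [ 0    0    3 ]
R3 ← R3 − 3·R2
  [ 1  1/5  3/5 ]
  [ 0    0    1 ]
  [ 0    0    0 ]
R1 ← R1 − 3/5·R2
  [ 1  1/5  0 ]
  [ 0    0  1 ]
  [ 0    0  0 ]
Pivot columns are the columns containing a leading 1.

1, 3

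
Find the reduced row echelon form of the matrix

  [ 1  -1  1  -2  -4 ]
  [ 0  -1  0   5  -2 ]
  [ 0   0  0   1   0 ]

r2 → -1·r2
r2 → r2 + 5·r3
r1 → r1 + 2·r3
r1 → r1 + r2

[[1, 0, 1, 0, -2], [0, 1, 0, 0, 2], [0, 0, 0, 1, 0]]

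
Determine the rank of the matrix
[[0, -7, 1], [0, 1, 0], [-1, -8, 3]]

R1 ↔ R3
  [ -1  -8  3 ]
  [  0   1  0 ]
  [  0  -7  1 ]
R1 -> -1·R1
  [ 1   8  -3 ]
  [ 0   1   0 ]
  [ 0  -7   1 ]
R3 -> R3 + 7·R2
  [ 1  8  -3 ]
  [ 0  1   0 ]
  [ 0  0   1 ]
R1 -> R1 + 3·R3
  [ 1  8  0 ]
  [ 0  1  0 ]
  [ 0  0  1 ]
R1 -> R1 − 8·R2
  [ 1  0  0 ]
  [ 0  1  0 ]
  [ 0  0  1 ]
The reduced form has 3 nonzero rows.

rank = 3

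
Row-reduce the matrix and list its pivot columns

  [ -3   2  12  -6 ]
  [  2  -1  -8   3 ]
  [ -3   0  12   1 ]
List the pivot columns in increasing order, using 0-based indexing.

0, 1, 3

r1 := -1/3·r1
  [  1  -2/3  -4  2 ]
  [  2    -1  -8  3 ]
  [ -3     0  12  1 ]
r2 := r2 − 2·r1
  [  1  -2/3  -4   2 ]
  [  0   1/3   0  -1 ]
  [ -3     0  12   1 ]
r3 := r3 + 3·r1
  [ 1  -2/3  -4   2 ]
  [ 0   1/3   0  -1 ]
  [ 0    -2   0   7 ]
r2 := 3·r2
  [ 1  -2/3  -4   2 ]
  [ 0     1   0  -3 ]
  [ 0    -2   0   7 ]
r3 := r3 + 2·r2
  [ 1  -2/3  -4   2 ]
  [ 0     1   0  -3 ]
  [ 0     0   0   1 ]
r2 := r2 + 3·r3
  [ 1  -2/3  -4  2 ]
  [ 0     1   0  0 ]
  [ 0     0   0  1 ]
r1 := r1 − 2·r3
  [ 1  -2/3  -4  0 ]
  [ 0     1   0  0 ]
  [ 0     0   0  1 ]
r1 := r1 + 2/3·r2
  [ 1  0  -4  0 ]
  [ 0  1   0  0 ]
  [ 0  0   0  1 ]
Pivot columns are the columns containing a leading 1.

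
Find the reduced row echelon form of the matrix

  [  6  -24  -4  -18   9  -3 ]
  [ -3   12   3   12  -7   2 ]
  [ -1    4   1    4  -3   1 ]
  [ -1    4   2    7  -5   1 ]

R1 := 1/6·R1
  [  1  -4  -2/3  -3  3/2  -1/2 ]
  [ -3  12     3  12   -7     2 ]
  [ -1   4     1   4   -3     1 ]
  [ -1   4     2   7   -5     1 ]
R2 := R2 + 3·R1
  [  1  -4  -2/3  -3   3/2  -1/2 ]
  [  0   0     1   3  -5/2   1/2 ]
  [ -1   4     1   4    -3     1 ]
  [ -1   4     2   7    -5     1 ]
R3 := R3 + R1
  [  1  -4  -2/3  -3   3/2  -1/2 ]
  [  0   0     1   3  -5/2   1/2 ]
  [  0   0   1/3   1  -3/2   1/2 ]
  [ -1   4     2   7    -5     1 ]
R4 := R4 + R1
  [ 1  -4  -2/3  -3   3/2  -1/2 ]
  [ 0   0     1   3  -5/2   1/2 ]
  [ 0   0   1/3   1  -3/2   1/2 ]
  [ 0   0   4/3   4  -7/2   1/2 ]
R3 := R3 − 1/3·R2
  [ 1  -4  -2/3  -3   3/2  -1/2 ]
  [ 0   0     1   3  -5/2   1/2 ]
  [ 0   0     0   0  -2/3   1/3 ]
  [ 0   0   4/3   4  -7/2   1/2 ]
R4 := R4 − 4/3·R2
  [ 1  -4  -2/3  -3   3/2  -1/2 ]
  [ 0   0     1   3  -5/2   1/2 ]
  [ 0   0     0   0  -2/3   1/3 ]
  [ 0   0     0   0  -1/6  -1/6 ]
R3 := -3/2·R3
  [ 1  -4  -2/3  -3   3/2  -1/2 ]
  [ 0   0     1   3  -5/2   1/2 ]
  [ 0   0     0   0     1  -1/2 ]
  [ 0   0     0   0  -1/6  -1/6 ]
R4 := R4 + 1/6·R3
  [ 1  -4  -2/3  -3   3/2  -1/2 ]
  [ 0   0     1   3  -5/2   1/2 ]
  [ 0   0     0   0     1  -1/2 ]
  [ 0   0     0   0     0  -1/4 ]
R4 := -4·R4
  [ 1  -4  -2/3  -3   3/2  -1/2 ]
  [ 0   0     1   3  -5/2   1/2 ]
  [ 0   0     0   0     1  -1/2 ]
  [ 0   0     0   0     0     1 ]
R3 := R3 + 1/2·R4
  [ 1  -4  -2/3  -3   3/2  -1/2 ]
  [ 0   0     1   3  -5/2   1/2 ]
  [ 0   0     0   0     1     0 ]
  [ 0   0     0   0     0     1 ]
R2 := R2 − 1/2·R4
  [ 1  -4  -2/3  -3   3/2  -1/2 ]
  [ 0   0     1   3  -5/2     0 ]
  [ 0   0     0   0     1     0 ]
  [ 0   0     0   0     0     1 ]
R1 := R1 + 1/2·R4
  [ 1  -4  -2/3  -3   3/2  0 ]
  [ 0   0     1   3  -5/2  0 ]
  [ 0   0     0   0     1  0 ]
  [ 0   0     0   0     0  1 ]
R2 := R2 + 5/2·R3
  [ 1  -4  -2/3  -3  3/2  0 ]
  [ 0   0     1   3    0  0 ]
  [ 0   0     0   0    1  0 ]
  [ 0   0     0   0    0  1 ]
R1 := R1 − 3/2·R3
  [ 1  -4  -2/3  -3  0  0 ]
  [ 0   0     1   3  0  0 ]
  [ 0   0     0   0  1  0 ]
  [ 0   0     0   0  0  1 ]
R1 := R1 + 2/3·R2
  [ 1  -4  0  -1  0  0 ]
  [ 0   0  1   3  0  0 ]
  [ 0   0  0   0  1  0 ]
  [ 0   0  0   0  0  1 ]

[[1, -4, 0, -1, 0, 0], [0, 0, 1, 3, 0, 0], [0, 0, 0, 0, 1, 0], [0, 0, 0, 0, 0, 1]]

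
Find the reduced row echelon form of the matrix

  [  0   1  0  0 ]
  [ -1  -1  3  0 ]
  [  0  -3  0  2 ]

[[1, 0, -3, 0], [0, 1, 0, 0], [0, 0, 0, 1]]

R1 <-> R2
R1 ← -1·R1
R3 ← R3 + 3·R2
R3 ← 1/2·R3
R1 ← R1 − R2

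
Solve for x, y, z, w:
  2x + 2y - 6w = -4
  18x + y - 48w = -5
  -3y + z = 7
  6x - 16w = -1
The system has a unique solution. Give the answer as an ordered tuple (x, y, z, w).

Form the augmented matrix and row-reduce:
  [  2   2  0   -6  |  -4 ]
  [ 18   1  0  -48  |  -5 ]
  [  0  -3  1    0  |   7 ]
  [  6   0  0  -16  |  -1 ]
R1 ← 1/2·R1
  [  1   1  0   -3  |  -2 ]
  [ 18   1  0  -48  |  -5 ]
  [  0  -3  1    0  |   7 ]
  [  6   0  0  -16  |  -1 ]
R2 ← R2 − 18·R1
  [ 1    1  0   -3  |  -2 ]
  [ 0  -17  0    6  |  31 ]
  [ 0   -3  1    0  |   7 ]
  [ 6    0  0  -16  |  -1 ]
R4 ← R4 − 6·R1
  [ 1    1  0  -3  |  -2 ]
  [ 0  -17  0   6  |  31 ]
  [ 0   -3  1   0  |   7 ]
  [ 0   -6  0   2  |  11 ]
R2 ← -1/17·R2
  [ 1   1  0     -3  |      -2 ]
  [ 0   1  0  -6/17  |  -31/17 ]
  [ 0  -3  1      0  |       7 ]
  [ 0  -6  0      2  |      11 ]
R3 ← R3 + 3·R2
  [ 1   1  0      -3  |      -2 ]
  [ 0   1  0   -6/17  |  -31/17 ]
  [ 0   0  1  -18/17  |   26/17 ]
  [ 0  -6  0       2  |      11 ]
R4 ← R4 + 6·R2
  [ 1  1  0      -3  |      -2 ]
  [ 0  1  0   -6/17  |  -31/17 ]
  [ 0  0  1  -18/17  |   26/17 ]
  [ 0  0  0   -2/17  |    1/17 ]
R4 ← -17/2·R4
  [ 1  1  0      -3  |      -2 ]
  [ 0  1  0   -6/17  |  -31/17 ]
  [ 0  0  1  -18/17  |   26/17 ]
  [ 0  0  0       1  |    -1/2 ]
R3 ← R3 + 18/17·R4
  [ 1  1  0     -3  |      -2 ]
  [ 0  1  0  -6/17  |  -31/17 ]
  [ 0  0  1      0  |       1 ]
  [ 0  0  0      1  |    -1/2 ]
R2 ← R2 + 6/17·R4
  [ 1  1  0  -3  |    -2 ]
  [ 0  1  0   0  |    -2 ]
  [ 0  0  1   0  |     1 ]
  [ 0  0  0   1  |  -1/2 ]
R1 ← R1 + 3·R4
  [ 1  1  0  0  |  -7/2 ]
  [ 0  1  0  0  |    -2 ]
  [ 0  0  1  0  |     1 ]
  [ 0  0  0  1  |  -1/2 ]
R1 ← R1 − R2
  [ 1  0  0  0  |  -3/2 ]
  [ 0  1  0  0  |    -2 ]
  [ 0  0  1  0  |     1 ]
  [ 0  0  0  1  |  -1/2 ]
Reading off the last column: x = -3/2, y = -2, z = 1, w = -1/2.

(-3/2, -2, 1, -1/2)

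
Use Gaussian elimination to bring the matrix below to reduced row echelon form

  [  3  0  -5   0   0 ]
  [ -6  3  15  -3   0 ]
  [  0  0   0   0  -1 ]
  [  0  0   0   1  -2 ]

ρ1 -> 1/3·ρ1
  [  1  0  -5/3   0   0 ]
  [ -6  3    15  -3   0 ]
  [  0  0     0   0  -1 ]
  [  0  0     0   1  -2 ]
ρ2 -> ρ2 + 6·ρ1
  [ 1  0  -5/3   0   0 ]
  [ 0  3     5  -3   0 ]
  [ 0  0     0   0  -1 ]
  [ 0  0     0   1  -2 ]
ρ2 -> 1/3·ρ2
  [ 1  0  -5/3   0   0 ]
  [ 0  1   5/3  -1   0 ]
  [ 0  0     0   0  -1 ]
  [ 0  0     0   1  -2 ]
ρ3 <=> ρ4
  [ 1  0  -5/3   0   0 ]
  [ 0  1   5/3  -1   0 ]
  [ 0  0     0   1  -2 ]
  [ 0  0     0   0  -1 ]
ρ4 -> -1·ρ4
  [ 1  0  -5/3   0   0 ]
  [ 0  1   5/3  -1   0 ]
  [ 0  0     0   1  -2 ]
  [ 0  0     0   0   1 ]
ρ3 -> ρ3 + 2·ρ4
  [ 1  0  -5/3   0  0 ]
  [ 0  1   5/3  -1  0 ]
  [ 0  0     0   1  0 ]
  [ 0  0     0   0  1 ]
ρ2 -> ρ2 + ρ3
  [ 1  0  -5/3  0  0 ]
  [ 0  1   5/3  0  0 ]
  [ 0  0     0  1  0 ]
  [ 0  0     0  0  1 ]

[[1, 0, -5/3, 0, 0], [0, 1, 5/3, 0, 0], [0, 0, 0, 1, 0], [0, 0, 0, 0, 1]]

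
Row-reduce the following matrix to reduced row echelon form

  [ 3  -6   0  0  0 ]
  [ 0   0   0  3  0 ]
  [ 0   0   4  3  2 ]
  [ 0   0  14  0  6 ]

R1 ← 1/3·R1
  [ 1  -2   0  0  0 ]
  [ 0   0   0  3  0 ]
  [ 0   0   4  3  2 ]
  [ 0   0  14  0  6 ]
R2 ↔ R3
  [ 1  -2   0  0  0 ]
  [ 0   0   4  3  2 ]
  [ 0   0   0  3  0 ]
  [ 0   0  14  0  6 ]
R2 ← 1/4·R2
  [ 1  -2   0    0    0 ]
  [ 0   0   1  3/4  1/2 ]
  [ 0   0   0    3    0 ]
  [ 0   0  14    0    6 ]
R4 ← R4 − 14·R2
  [ 1  -2  0      0    0 ]
  [ 0   0  1    3/4  1/2 ]
  [ 0   0  0      3    0 ]
  [ 0   0  0  -21/2   -1 ]
R3 ← 1/3·R3
  [ 1  -2  0      0    0 ]
  [ 0   0  1    3/4  1/2 ]
  [ 0   0  0      1    0 ]
  [ 0   0  0  -21/2   -1 ]
R4 ← R4 + 21/2·R3
  [ 1  -2  0    0    0 ]
  [ 0   0  1  3/4  1/2 ]
  [ 0   0  0    1    0 ]
  [ 0   0  0    0   -1 ]
R4 ← -1·R4
  [ 1  -2  0    0    0 ]
  [ 0   0  1  3/4  1/2 ]
  [ 0   0  0    1    0 ]
  [ 0   0  0    0    1 ]
R2 ← R2 − 1/2·R4
  [ 1  -2  0    0  0 ]
  [ 0   0  1  3/4  0 ]
  [ 0   0  0    1  0 ]
  [ 0   0  0    0  1 ]
R2 ← R2 − 3/4·R3
  [ 1  -2  0  0  0 ]
  [ 0   0  1  0  0 ]
  [ 0   0  0  1  0 ]
  [ 0   0  0  0  1 ]

[[1, -2, 0, 0, 0], [0, 0, 1, 0, 0], [0, 0, 0, 1, 0], [0, 0, 0, 0, 1]]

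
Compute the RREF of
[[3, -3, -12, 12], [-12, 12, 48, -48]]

[[1, -1, -4, 4], [0, 0, 0, 0]]

R1 -> 1/3·R1
  [   1  -1  -4    4 ]
  [ -12  12  48  -48 ]
R2 -> R2 + 12·R1
  [ 1  -1  -4  4 ]
  [ 0   0   0  0 ]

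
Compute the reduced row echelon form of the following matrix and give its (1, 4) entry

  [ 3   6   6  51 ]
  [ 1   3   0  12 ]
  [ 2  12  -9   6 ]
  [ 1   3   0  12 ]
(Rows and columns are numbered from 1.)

R1 → 1/3·R1
  [ 1   2   2  17 ]
  [ 1   3   0  12 ]
  [ 2  12  -9   6 ]
  [ 1   3   0  12 ]
R2 → R2 − R1
  [ 1   2   2  17 ]
  [ 0   1  -2  -5 ]
  [ 2  12  -9   6 ]
  [ 1   3   0  12 ]
R3 → R3 − 2·R1
  [ 1  2    2   17 ]
  [ 0  1   -2   -5 ]
  [ 0  8  -13  -28 ]
  [ 1  3    0   12 ]
R4 → R4 − R1
  [ 1  2    2   17 ]
  [ 0  1   -2   -5 ]
  [ 0  8  -13  -28 ]
  [ 0  1   -2   -5 ]
R3 → R3 − 8·R2
  [ 1  2   2  17 ]
  [ 0  1  -2  -5 ]
  [ 0  0   3  12 ]
  [ 0  1  -2  -5 ]
R4 → R4 − R2
  [ 1  2   2  17 ]
  [ 0  1  -2  -5 ]
  [ 0  0   3  12 ]
  [ 0  0   0   0 ]
R3 → 1/3·R3
  [ 1  2   2  17 ]
  [ 0  1  -2  -5 ]
  [ 0  0   1   4 ]
  [ 0  0   0   0 ]
R2 → R2 + 2·R3
  [ 1  2  2  17 ]
  [ 0  1  0   3 ]
  [ 0  0  1   4 ]
  [ 0  0  0   0 ]
R1 → R1 − 2·R3
  [ 1  2  0  9 ]
  [ 0  1  0  3 ]
  [ 0  0  1  4 ]
  [ 0  0  0  0 ]
R1 → R1 − 2·R2
  [ 1  0  0  3 ]
  [ 0  1  0  3 ]
  [ 0  0  1  4 ]
  [ 0  0  0  0 ]

3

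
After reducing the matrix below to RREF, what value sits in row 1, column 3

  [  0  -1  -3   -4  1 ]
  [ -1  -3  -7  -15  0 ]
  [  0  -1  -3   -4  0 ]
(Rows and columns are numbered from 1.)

-2

Swap R1 and R2.
  [ -1  -3  -7  -15  0 ]
  [  0  -1  -3   -4  1 ]
  [  0  -1  -3   -4  0 ]
Multiply R1 by -1.
  [ 1   3   7  15  0 ]
  [ 0  -1  -3  -4  1 ]
  [ 0  -1  -3  -4  0 ]
Multiply R2 by -1.
  [ 1   3   7  15   0 ]
  [ 0   1   3   4  -1 ]
  [ 0  -1  -3  -4   0 ]
Add R2 to R3.
  [ 1  3  7  15   0 ]
  [ 0  1  3   4  -1 ]
  [ 0  0  0   0  -1 ]
Multiply R3 by -1.
  [ 1  3  7  15   0 ]
  [ 0  1  3   4  -1 ]
  [ 0  0  0   0   1 ]
Add R3 to R2.
  [ 1  3  7  15  0 ]
  [ 0  1  3   4  0 ]
  [ 0  0  0   0  1 ]
Subtract 3 times R2 from R1.
  [ 1  0  -2  3  0 ]
  [ 0  1   3  4  0 ]
  [ 0  0   0  0  1 ]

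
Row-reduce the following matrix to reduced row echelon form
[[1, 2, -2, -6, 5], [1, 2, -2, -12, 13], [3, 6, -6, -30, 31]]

[[1, 2, -2, 0, -3], [0, 0, 0, 1, -4/3], [0, 0, 0, 0, 0]]

R2 := R2 − R1
R3 := R3 − 3·R1
R2 := -1/6·R2
R3 := R3 + 12·R2
R1 := R1 + 6·R2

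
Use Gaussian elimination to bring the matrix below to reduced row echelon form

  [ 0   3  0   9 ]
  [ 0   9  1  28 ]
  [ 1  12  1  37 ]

R1 ↔ R3
  [ 1  12  1  37 ]
  [ 0   9  1  28 ]
  [ 0   3  0   9 ]
R2 := 1/9·R2
  [ 1  12    1    37 ]
  [ 0   1  1/9  28/9 ]
  [ 0   3    0     9 ]
R3 := R3 − 3·R2
  [ 1  12     1    37 ]
  [ 0   1   1/9  28/9 ]
  [ 0   0  -1/3  -1/3 ]
R3 := -3·R3
  [ 1  12    1    37 ]
  [ 0   1  1/9  28/9 ]
  [ 0   0    1     1 ]
R2 := R2 − 1/9·R3
  [ 1  12  1  37 ]
  [ 0   1  0   3 ]
  [ 0   0  1   1 ]
R1 := R1 − R3
  [ 1  12  0  36 ]
  [ 0   1  0   3 ]
  [ 0   0  1   1 ]
R1 := R1 − 12·R2
  [ 1  0  0  0 ]
  [ 0  1  0  3 ]
  [ 0  0  1  1 ]

[[1, 0, 0, 0], [0, 1, 0, 3], [0, 0, 1, 1]]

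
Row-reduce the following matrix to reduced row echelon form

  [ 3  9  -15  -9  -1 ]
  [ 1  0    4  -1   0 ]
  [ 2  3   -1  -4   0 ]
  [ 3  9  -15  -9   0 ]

[[1, 0, 4, -1, 0], [0, 1, -3, -2/3, 0], [0, 0, 0, 0, 1], [0, 0, 0, 0, 0]]

R1 := 1/3·R1
  [ 1  3   -5  -3  -1/3 ]
  [ 1  0    4  -1     0 ]
  [ 2  3   -1  -4     0 ]
  [ 3  9  -15  -9     0 ]
R2 := R2 − R1
  [ 1   3   -5  -3  -1/3 ]
  [ 0  -3    9   2   1/3 ]
  [ 2   3   -1  -4     0 ]
  [ 3   9  -15  -9     0 ]
R3 := R3 − 2·R1
  [ 1   3   -5  -3  -1/3 ]
  [ 0  -3    9   2   1/3 ]
  [ 0  -3    9   2   2/3 ]
  [ 3   9  -15  -9     0 ]
R4 := R4 − 3·R1
  [ 1   3  -5  -3  -1/3 ]
  [ 0  -3   9   2   1/3 ]
  [ 0  -3   9   2   2/3 ]
  [ 0   0   0   0     1 ]
R2 := -1/3·R2
  [ 1   3  -5    -3  -1/3 ]
  [ 0   1  -3  -2/3  -1/9 ]
  [ 0  -3   9     2   2/3 ]
  [ 0   0   0     0     1 ]
R3 := R3 + 3·R2
  [ 1  3  -5    -3  -1/3 ]
  [ 0  1  -3  -2/3  -1/9 ]
  [ 0  0   0     0   1/3 ]
  [ 0  0   0     0     1 ]
R3 := 3·R3
  [ 1  3  -5    -3  -1/3 ]
  [ 0  1  -3  -2/3  -1/9 ]
  [ 0  0   0     0     1 ]
  [ 0  0   0     0     1 ]
R4 := R4 − R3
  [ 1  3  -5    -3  -1/3 ]
  [ 0  1  -3  -2/3  -1/9 ]
  [ 0  0   0     0     1 ]
  [ 0  0   0     0     0 ]
R2 := R2 + 1/9·R3
  [ 1  3  -5    -3  -1/3 ]
  [ 0  1  -3  -2/3     0 ]
  [ 0  0   0     0     1 ]
  [ 0  0   0     0     0 ]
R1 := R1 + 1/3·R3
  [ 1  3  -5    -3  0 ]
  [ 0  1  -3  -2/3  0 ]
  [ 0  0   0     0  1 ]
  [ 0  0   0     0  0 ]
R1 := R1 − 3·R2
  [ 1  0   4    -1  0 ]
  [ 0  1  -3  -2/3  0 ]
  [ 0  0   0     0  1 ]
  [ 0  0   0     0  0 ]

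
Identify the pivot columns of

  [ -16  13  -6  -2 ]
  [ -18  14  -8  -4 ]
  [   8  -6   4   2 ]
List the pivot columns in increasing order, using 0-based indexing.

0, 1, 3

R1 ← -1/16·R1
  [   1  -13/16  3/8  1/8 ]
  [ -18      14   -8   -4 ]
  [   8      -6    4    2 ]
R2 ← R2 + 18·R1
  [ 1  -13/16   3/8   1/8 ]
  [ 0    -5/8  -5/4  -7/4 ]
  [ 8      -6     4     2 ]
R3 ← R3 − 8·R1
  [ 1  -13/16   3/8   1/8 ]
  [ 0    -5/8  -5/4  -7/4 ]
  [ 0     1/2     1     1 ]
R2 ← -8/5·R2
  [ 1  -13/16  3/8   1/8 ]
  [ 0       1    2  14/5 ]
  [ 0     1/2    1     1 ]
R3 ← R3 − 1/2·R2
  [ 1  -13/16  3/8   1/8 ]
  [ 0       1    2  14/5 ]
  [ 0       0    0  -2/5 ]
R3 ← -5/2·R3
  [ 1  -13/16  3/8   1/8 ]
  [ 0       1    2  14/5 ]
  [ 0       0    0     1 ]
R2 ← R2 − 14/5·R3
  [ 1  -13/16  3/8  1/8 ]
  [ 0       1    2    0 ]
  [ 0       0    0    1 ]
R1 ← R1 − 1/8·R3
  [ 1  -13/16  3/8  0 ]
  [ 0       1    2  0 ]
  [ 0       0    0  1 ]
R1 ← R1 + 13/16·R2
  [ 1  0  2  0 ]
  [ 0  1  2  0 ]
  [ 0  0  0  1 ]
Pivot columns are the columns containing a leading 1.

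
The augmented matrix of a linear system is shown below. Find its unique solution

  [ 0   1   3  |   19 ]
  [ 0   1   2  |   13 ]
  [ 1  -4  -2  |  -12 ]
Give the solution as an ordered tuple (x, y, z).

Swap R1 and R3.
  [ 1  -4  -2  |  -12 ]
  [ 0   1   2  |   13 ]
  [ 0   1   3  |   19 ]
Subtract R2 from R3.
  [ 1  -4  -2  |  -12 ]
  [ 0   1   2  |   13 ]
  [ 0   0   1  |    6 ]
Subtract 2 times R3 from R2.
  [ 1  -4  -2  |  -12 ]
  [ 0   1   0  |    1 ]
  [ 0   0   1  |    6 ]
Add 2 times R3 to R1.
  [ 1  -4  0  |  0 ]
  [ 0   1  0  |  1 ]
  [ 0   0  1  |  6 ]
Add 4 times R2 to R1.
  [ 1  0  0  |  4 ]
  [ 0  1  0  |  1 ]
  [ 0  0  1  |  6 ]
Reading off the last column: x = 4, y = 1, z = 6.

(4, 1, 6)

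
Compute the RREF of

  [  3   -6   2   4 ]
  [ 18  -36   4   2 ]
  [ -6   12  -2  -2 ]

Multiply R1 by 1/3.
  [  1   -2  2/3  4/3 ]
  [ 18  -36    4    2 ]
  [ -6   12   -2   -2 ]
Subtract 18 times R1 from R2.
  [  1  -2  2/3  4/3 ]
  [  0   0   -8  -22 ]
  [ -6  12   -2   -2 ]
Add 6 times R1 to R3.
  [ 1  -2  2/3  4/3 ]
  [ 0   0   -8  -22 ]
  [ 0   0    2    6 ]
Multiply R2 by -1/8.
  [ 1  -2  2/3   4/3 ]
  [ 0   0    1  11/4 ]
  [ 0   0    2     6 ]
Subtract 2 times R2 from R3.
  [ 1  -2  2/3   4/3 ]
  [ 0   0    1  11/4 ]
  [ 0   0    0   1/2 ]
Multiply R3 by 2.
  [ 1  -2  2/3   4/3 ]
  [ 0   0    1  11/4 ]
  [ 0   0    0     1 ]
Subtract 11/4 times R3 from R2.
  [ 1  -2  2/3  4/3 ]
  [ 0   0    1    0 ]
  [ 0   0    0    1 ]
Subtract 4/3 times R3 from R1.
  [ 1  -2  2/3  0 ]
  [ 0   0    1  0 ]
  [ 0   0    0  1 ]
Subtract 2/3 times R2 from R1.
  [ 1  -2  0  0 ]
  [ 0   0  1  0 ]
  [ 0   0  0  1 ]

[[1, -2, 0, 0], [0, 0, 1, 0], [0, 0, 0, 1]]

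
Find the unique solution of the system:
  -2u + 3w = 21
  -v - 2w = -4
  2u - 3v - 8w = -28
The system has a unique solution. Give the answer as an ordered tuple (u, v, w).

(-3, -6, 5)

Form the augmented matrix and row-reduce:
  [ -2   0   3  |   21 ]
  [  0  -1  -2  |   -4 ]
  [  2  -3  -8  |  -28 ]
Multiply R1 by -1/2.
  [ 1   0  -3/2  |  -21/2 ]
  [ 0  -1    -2  |     -4 ]
  [ 2  -3    -8  |    -28 ]
Subtract 2 times R1 from R3.
  [ 1   0  -3/2  |  -21/2 ]
  [ 0  -1    -2  |     -4 ]
  [ 0  -3    -5  |     -7 ]
Multiply R2 by -1.
  [ 1   0  -3/2  |  -21/2 ]
  [ 0   1     2  |      4 ]
  [ 0  -3    -5  |     -7 ]
Add 3 times R2 to R3.
  [ 1  0  -3/2  |  -21/2 ]
  [ 0  1     2  |      4 ]
  [ 0  0     1  |      5 ]
Subtract 2 times R3 from R2.
  [ 1  0  -3/2  |  -21/2 ]
  [ 0  1     0  |     -6 ]
  [ 0  0     1  |      5 ]
Add 3/2 times R3 to R1.
  [ 1  0  0  |  -3 ]
  [ 0  1  0  |  -6 ]
  [ 0  0  1  |   5 ]
Reading off the last column: u = -3, v = -6, w = 5.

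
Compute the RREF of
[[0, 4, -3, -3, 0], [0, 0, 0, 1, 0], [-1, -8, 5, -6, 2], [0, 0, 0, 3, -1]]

[[1, 0, 1, 0, 0], [0, 1, -3/4, 0, 0], [0, 0, 0, 1, 0], [0, 0, 0, 0, 1]]

Swap R1 and R3.
Multiply R1 by -1.
Swap R2 and R3.
Multiply R2 by 1/4.
Subtract 3 times R3 from R4.
Multiply R4 by -1.
Add 2 times R4 to R1.
Add 3/4 times R3 to R2.
Subtract 6 times R3 from R1.
Subtract 8 times R2 from R1.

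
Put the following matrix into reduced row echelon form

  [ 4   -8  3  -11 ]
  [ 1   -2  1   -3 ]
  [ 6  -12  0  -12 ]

R1 ← 1/4·R1
R2 ← R2 − R1
R3 ← R3 − 6·R1
R2 ← 4·R2
R3 ← R3 + 9/2·R2
R1 ← R1 − 3/4·R2

[[1, -2, 0, -2], [0, 0, 1, -1], [0, 0, 0, 0]]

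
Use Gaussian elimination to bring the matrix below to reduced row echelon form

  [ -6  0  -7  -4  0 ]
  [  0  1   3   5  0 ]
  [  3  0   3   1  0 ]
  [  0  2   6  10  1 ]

[[1, 0, 0, -5/3, 0], [0, 1, 0, -1, 0], [0, 0, 1, 2, 0], [0, 0, 0, 0, 1]]

R1 := -1/6·R1
  [ 1  0  7/6  2/3  0 ]
  [ 0  1    3    5  0 ]
  [ 3  0    3    1  0 ]
  [ 0  2    6   10  1 ]
R3 := R3 − 3·R1
  [ 1  0   7/6  2/3  0 ]
  [ 0  1     3    5  0 ]
  [ 0  0  -1/2   -1  0 ]
  [ 0  2     6   10  1 ]
R4 := R4 − 2·R2
  [ 1  0   7/6  2/3  0 ]
  [ 0  1     3    5  0 ]
  [ 0  0  -1/2   -1  0 ]
  [ 0  0     0    0  1 ]
R3 := -2·R3
  [ 1  0  7/6  2/3  0 ]
  [ 0  1    3    5  0 ]
  [ 0  0    1    2  0 ]
  [ 0  0    0    0  1 ]
R2 := R2 − 3·R3
  [ 1  0  7/6  2/3  0 ]
  [ 0  1    0   -1  0 ]
  [ 0  0    1    2  0 ]
  [ 0  0    0    0  1 ]
R1 := R1 − 7/6·R3
  [ 1  0  0  -5/3  0 ]
  [ 0  1  0    -1  0 ]
  [ 0  0  1     2  0 ]
  [ 0  0  0     0  1 ]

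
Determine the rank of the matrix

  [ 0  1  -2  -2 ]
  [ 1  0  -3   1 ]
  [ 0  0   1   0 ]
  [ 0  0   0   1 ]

R1 <=> R2
  [ 1  0  -3   1 ]
  [ 0  1  -2  -2 ]
  [ 0  0   1   0 ]
  [ 0  0   0   1 ]
R2 -> R2 + 2·R4
  [ 1  0  -3  1 ]
  [ 0  1  -2  0 ]
  [ 0  0   1  0 ]
  [ 0  0   0  1 ]
R1 -> R1 − R4
  [ 1  0  -3  0 ]
  [ 0  1  -2  0 ]
  [ 0  0   1  0 ]
  [ 0  0   0  1 ]
R2 -> R2 + 2·R3
  [ 1  0  -3  0 ]
  [ 0  1   0  0 ]
  [ 0  0   1  0 ]
  [ 0  0   0  1 ]
R1 -> R1 + 3·R3
  [ 1  0  0  0 ]
  [ 0  1  0  0 ]
  [ 0  0  1  0 ]
  [ 0  0  0  1 ]
The reduced form has 4 nonzero rows.

rank = 4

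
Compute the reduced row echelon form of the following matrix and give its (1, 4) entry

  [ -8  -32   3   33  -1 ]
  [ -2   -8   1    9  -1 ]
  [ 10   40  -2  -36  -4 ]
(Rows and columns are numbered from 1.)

-3

r1 -> -1/8·r1
  [  1   4  -3/8  -33/8  1/8 ]
  [ -2  -8     1      9   -1 ]
  [ 10  40    -2    -36   -4 ]
r2 -> r2 + 2·r1
  [  1   4  -3/8  -33/8   1/8 ]
  [  0   0   1/4    3/4  -3/4 ]
  [ 10  40    -2    -36    -4 ]
r3 -> r3 − 10·r1
  [ 1  4  -3/8  -33/8    1/8 ]
  [ 0  0   1/4    3/4   -3/4 ]
  [ 0  0   7/4   21/4  -21/4 ]
r2 -> 4·r2
  [ 1  4  -3/8  -33/8    1/8 ]
  [ 0  0     1      3     -3 ]
  [ 0  0   7/4   21/4  -21/4 ]
r3 -> r3 − 7/4·r2
  [ 1  4  -3/8  -33/8  1/8 ]
  [ 0  0     1      3   -3 ]
  [ 0  0     0      0    0 ]
r1 -> r1 + 3/8·r2
  [ 1  4  0  -3  -1 ]
  [ 0  0  1   3  -3 ]
  [ 0  0  0   0   0 ]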